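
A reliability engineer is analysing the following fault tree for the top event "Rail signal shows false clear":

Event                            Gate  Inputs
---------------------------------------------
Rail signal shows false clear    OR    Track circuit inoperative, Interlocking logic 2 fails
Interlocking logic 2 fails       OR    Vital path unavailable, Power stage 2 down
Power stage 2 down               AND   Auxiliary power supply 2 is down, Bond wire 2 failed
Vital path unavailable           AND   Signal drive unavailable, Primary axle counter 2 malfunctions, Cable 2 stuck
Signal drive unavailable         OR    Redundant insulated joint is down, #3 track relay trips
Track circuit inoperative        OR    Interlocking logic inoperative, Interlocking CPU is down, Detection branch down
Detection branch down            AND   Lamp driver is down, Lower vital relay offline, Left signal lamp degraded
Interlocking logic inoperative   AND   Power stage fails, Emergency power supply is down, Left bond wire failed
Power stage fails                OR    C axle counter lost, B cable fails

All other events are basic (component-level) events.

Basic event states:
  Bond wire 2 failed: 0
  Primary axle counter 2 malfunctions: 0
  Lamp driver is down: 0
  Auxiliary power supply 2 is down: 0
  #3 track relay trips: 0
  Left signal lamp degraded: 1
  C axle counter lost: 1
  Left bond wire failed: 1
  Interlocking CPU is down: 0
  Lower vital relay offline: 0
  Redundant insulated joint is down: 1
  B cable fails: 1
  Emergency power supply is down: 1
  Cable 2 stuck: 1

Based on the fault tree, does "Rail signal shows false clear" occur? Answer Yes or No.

Power stage fails [OR]: C axle counter lost=occurs, B cable fails=occurs → at least one input occurs → occurs.
Interlocking logic inoperative [AND]: Power stage fails=occurs, Emergency power supply is down=occurs, Left bond wire failed=occurs → all inputs occur → occurs.
Detection branch down [AND]: Lamp driver is down=not, Lower vital relay offline=not, Left signal lamp degraded=occurs → not all inputs occur → does not occur.
Track circuit inoperative [OR]: Interlocking logic inoperative=occurs, Interlocking CPU is down=not, Detection branch down=not → at least one input occurs → occurs.
Signal drive unavailable [OR]: Redundant insulated joint is down=occurs, #3 track relay trips=not → at least one input occurs → occurs.
Vital path unavailable [AND]: Signal drive unavailable=occurs, Primary axle counter 2 malfunctions=not, Cable 2 stuck=occurs → not all inputs occur → does not occur.
Power stage 2 down [AND]: Auxiliary power supply 2 is down=not, Bond wire 2 failed=not → not all inputs occur → does not occur.
Interlocking logic 2 fails [OR]: Vital path unavailable=not, Power stage 2 down=not → no input occurs → does not occur.
Rail signal shows false clear [OR]: Track circuit inoperative=occurs, Interlocking logic 2 fails=not → at least one input occurs → occurs.

Yes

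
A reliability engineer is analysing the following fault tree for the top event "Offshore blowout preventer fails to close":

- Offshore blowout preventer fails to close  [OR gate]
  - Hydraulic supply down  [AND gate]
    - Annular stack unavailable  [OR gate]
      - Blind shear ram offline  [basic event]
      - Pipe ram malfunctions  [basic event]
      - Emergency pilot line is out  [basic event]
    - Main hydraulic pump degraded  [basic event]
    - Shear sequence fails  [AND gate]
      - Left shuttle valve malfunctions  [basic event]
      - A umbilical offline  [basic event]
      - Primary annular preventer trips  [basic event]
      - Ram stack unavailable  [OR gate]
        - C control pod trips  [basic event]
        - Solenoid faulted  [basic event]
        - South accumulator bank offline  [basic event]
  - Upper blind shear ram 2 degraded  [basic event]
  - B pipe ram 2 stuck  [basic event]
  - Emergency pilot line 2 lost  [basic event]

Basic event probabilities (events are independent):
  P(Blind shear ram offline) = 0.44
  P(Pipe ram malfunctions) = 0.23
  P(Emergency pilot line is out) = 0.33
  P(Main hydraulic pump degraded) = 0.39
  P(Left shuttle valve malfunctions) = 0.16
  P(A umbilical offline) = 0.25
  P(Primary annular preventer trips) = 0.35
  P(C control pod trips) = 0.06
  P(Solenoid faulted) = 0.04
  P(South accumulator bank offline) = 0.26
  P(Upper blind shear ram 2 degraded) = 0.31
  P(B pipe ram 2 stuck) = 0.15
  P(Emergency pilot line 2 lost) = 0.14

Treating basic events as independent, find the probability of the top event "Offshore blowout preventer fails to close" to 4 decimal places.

0.4963

P(Annular stack unavailable) [OR] = 1 − (1−0.44) × (1−0.23) × (1−0.33) = 0.711096
P(Ram stack unavailable) [OR] = 1 − (1−0.06) × (1−0.04) × (1−0.26) = 0.332224
P(Shear sequence fails) [AND] = 0.16 × 0.25 × 0.35 × 0.332224 = 0.004651
P(Hydraulic supply down) [AND] = 0.711096 × 0.39 × 0.004651 = 0.001290
P(Offshore blowout preventer fails to close) [OR] = 1 − (1−0.001290) × (1−0.31) × (1−0.15) × (1−0.14) = 0.496261
Rounded to 4 decimal places: P(Offshore blowout preventer fails to close) ≈ 0.4963.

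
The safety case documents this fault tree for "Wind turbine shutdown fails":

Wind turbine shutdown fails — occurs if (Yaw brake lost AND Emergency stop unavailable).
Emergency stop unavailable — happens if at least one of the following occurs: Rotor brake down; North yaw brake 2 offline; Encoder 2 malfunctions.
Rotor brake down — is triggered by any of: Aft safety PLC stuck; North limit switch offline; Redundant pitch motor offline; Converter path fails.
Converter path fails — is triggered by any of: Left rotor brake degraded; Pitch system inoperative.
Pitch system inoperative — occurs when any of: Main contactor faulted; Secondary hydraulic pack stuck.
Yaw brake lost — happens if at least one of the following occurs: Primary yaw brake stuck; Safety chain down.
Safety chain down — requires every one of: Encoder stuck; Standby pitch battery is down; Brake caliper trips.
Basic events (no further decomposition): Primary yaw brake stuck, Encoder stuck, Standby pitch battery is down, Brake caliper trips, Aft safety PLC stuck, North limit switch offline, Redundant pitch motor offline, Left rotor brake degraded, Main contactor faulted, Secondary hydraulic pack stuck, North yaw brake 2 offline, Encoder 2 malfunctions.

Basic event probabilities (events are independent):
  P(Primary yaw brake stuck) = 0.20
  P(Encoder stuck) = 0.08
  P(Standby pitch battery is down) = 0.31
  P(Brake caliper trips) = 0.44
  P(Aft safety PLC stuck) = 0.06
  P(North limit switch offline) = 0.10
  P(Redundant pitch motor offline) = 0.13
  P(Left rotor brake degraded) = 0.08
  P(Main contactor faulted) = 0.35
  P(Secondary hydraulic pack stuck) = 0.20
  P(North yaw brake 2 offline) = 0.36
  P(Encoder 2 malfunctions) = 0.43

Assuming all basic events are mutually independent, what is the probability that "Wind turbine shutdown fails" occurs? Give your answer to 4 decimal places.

0.1819

P(Safety chain down) [AND] = 0.08 × 0.31 × 0.44 = 0.010912
P(Yaw brake lost) [OR] = 1 − (1−0.20) × (1−0.010912) = 0.208730
P(Pitch system inoperative) [OR] = 1 − (1−0.35) × (1−0.20) = 0.480000
P(Converter path fails) [OR] = 1 − (1−0.08) × (1−0.480000) = 0.521600
P(Rotor brake down) [OR] = 1 − (1−0.06) × (1−0.10) × (1−0.13) × (1−0.521600) = 0.647888
P(Emergency stop unavailable) [OR] = 1 − (1−0.647888) × (1−0.36) × (1−0.43) = 0.871550
P(Wind turbine shutdown fails) [AND] = 0.208730 × 0.871550 = 0.181919
Rounded to 4 decimal places: P(Wind turbine shutdown fails) ≈ 0.1819.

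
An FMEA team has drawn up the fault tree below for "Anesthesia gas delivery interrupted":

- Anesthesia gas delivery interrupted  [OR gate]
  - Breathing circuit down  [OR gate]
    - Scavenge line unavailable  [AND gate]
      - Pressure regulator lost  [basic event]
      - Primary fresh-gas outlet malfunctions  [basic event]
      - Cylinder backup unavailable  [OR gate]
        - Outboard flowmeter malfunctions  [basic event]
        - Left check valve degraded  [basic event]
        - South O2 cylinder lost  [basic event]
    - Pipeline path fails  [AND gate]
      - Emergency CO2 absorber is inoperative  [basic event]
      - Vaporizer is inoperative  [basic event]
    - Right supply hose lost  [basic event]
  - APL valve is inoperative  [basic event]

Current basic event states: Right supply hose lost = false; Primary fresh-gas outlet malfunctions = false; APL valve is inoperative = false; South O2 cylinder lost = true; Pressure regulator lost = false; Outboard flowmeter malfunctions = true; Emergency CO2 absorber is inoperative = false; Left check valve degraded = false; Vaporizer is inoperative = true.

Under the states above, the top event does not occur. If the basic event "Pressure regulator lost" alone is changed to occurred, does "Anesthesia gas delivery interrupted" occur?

No

Counterfactual: set "Pressure regulator lost" to occurred.
Cylinder backup unavailable [OR]: Outboard flowmeter malfunctions=occurs, Left check valve degraded=not, South O2 cylinder lost=occurs → at least one input occurs → occurs.
Scavenge line unavailable [AND]: Pressure regulator lost=occurs, Primary fresh-gas outlet malfunctions=not, Cylinder backup unavailable=occurs → not all inputs occur → does not occur.
Pipeline path fails [AND]: Emergency CO2 absorber is inoperative=not, Vaporizer is inoperative=occurs → not all inputs occur → does not occur.
Breathing circuit down [OR]: Scavenge line unavailable=not, Pipeline path fails=not, Right supply hose lost=not → no input occurs → does not occur.
Anesthesia gas delivery interrupted [OR]: Breathing circuit down=not, APL valve is inoperative=not → no input occurs → does not occur.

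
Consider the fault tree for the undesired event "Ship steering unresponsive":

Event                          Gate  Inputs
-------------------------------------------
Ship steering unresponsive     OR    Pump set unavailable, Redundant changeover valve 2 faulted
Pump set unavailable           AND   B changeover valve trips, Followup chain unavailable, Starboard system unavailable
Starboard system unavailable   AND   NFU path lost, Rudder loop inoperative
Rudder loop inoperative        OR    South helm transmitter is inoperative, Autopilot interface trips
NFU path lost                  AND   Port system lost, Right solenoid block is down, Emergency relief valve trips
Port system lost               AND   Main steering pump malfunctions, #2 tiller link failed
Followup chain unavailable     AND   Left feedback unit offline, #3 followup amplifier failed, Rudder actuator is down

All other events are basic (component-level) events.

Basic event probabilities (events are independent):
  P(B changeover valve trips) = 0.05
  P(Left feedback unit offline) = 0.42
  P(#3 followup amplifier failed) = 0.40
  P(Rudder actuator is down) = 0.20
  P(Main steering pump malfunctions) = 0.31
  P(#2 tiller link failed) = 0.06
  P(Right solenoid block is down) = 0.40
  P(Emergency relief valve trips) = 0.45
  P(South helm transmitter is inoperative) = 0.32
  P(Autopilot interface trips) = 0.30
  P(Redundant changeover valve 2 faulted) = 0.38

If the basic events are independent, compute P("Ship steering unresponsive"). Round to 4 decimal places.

P(Followup chain unavailable) [AND] = 0.42 × 0.40 × 0.20 = 0.033600
P(Port system lost) [AND] = 0.31 × 0.06 = 0.018600
P(NFU path lost) [AND] = 0.018600 × 0.40 × 0.45 = 0.003348
P(Rudder loop inoperative) [OR] = 1 − (1−0.32) × (1−0.30) = 0.524000
P(Starboard system unavailable) [AND] = 0.003348 × 0.524000 = 0.001754
P(Pump set unavailable) [AND] = 0.05 × 0.033600 × 0.001754 = 0.000003
P(Ship steering unresponsive) [OR] = 1 − (1−0.000003) × (1−0.38) = 0.380002
Rounded to 4 decimal places: P(Ship steering unresponsive) ≈ 0.3800.

0.3800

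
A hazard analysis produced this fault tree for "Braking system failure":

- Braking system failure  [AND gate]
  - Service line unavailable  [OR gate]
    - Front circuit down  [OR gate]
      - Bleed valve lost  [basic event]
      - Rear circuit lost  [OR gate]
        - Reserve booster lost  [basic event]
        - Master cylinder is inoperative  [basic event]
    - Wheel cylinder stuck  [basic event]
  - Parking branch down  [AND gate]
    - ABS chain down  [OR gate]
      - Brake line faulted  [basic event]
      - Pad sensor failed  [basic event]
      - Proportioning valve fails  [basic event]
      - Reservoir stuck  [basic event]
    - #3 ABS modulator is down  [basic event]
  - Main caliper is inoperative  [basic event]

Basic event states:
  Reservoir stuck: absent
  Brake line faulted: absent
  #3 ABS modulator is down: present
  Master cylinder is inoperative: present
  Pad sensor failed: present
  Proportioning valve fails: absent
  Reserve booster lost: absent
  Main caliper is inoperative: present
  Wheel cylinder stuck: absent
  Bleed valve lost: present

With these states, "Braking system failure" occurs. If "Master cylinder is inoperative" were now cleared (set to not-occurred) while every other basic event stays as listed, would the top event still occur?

Yes

Counterfactual: set "Master cylinder is inoperative" to not occurred.
Rear circuit lost [OR]: Reserve booster lost=not, Master cylinder is inoperative=not → no input occurs → does not occur.
Front circuit down [OR]: Bleed valve lost=occurs, Rear circuit lost=not → at least one input occurs → occurs.
Service line unavailable [OR]: Front circuit down=occurs, Wheel cylinder stuck=not → at least one input occurs → occurs.
ABS chain down [OR]: Brake line faulted=not, Pad sensor failed=occurs, Proportioning valve fails=not, Reservoir stuck=not → at least one input occurs → occurs.
Parking branch down [AND]: ABS chain down=occurs, #3 ABS modulator is down=occurs → all inputs occur → occurs.
Braking system failure [AND]: Service line unavailable=occurs, Parking branch down=occurs, Main caliper is inoperative=occurs → all inputs occur → occurs.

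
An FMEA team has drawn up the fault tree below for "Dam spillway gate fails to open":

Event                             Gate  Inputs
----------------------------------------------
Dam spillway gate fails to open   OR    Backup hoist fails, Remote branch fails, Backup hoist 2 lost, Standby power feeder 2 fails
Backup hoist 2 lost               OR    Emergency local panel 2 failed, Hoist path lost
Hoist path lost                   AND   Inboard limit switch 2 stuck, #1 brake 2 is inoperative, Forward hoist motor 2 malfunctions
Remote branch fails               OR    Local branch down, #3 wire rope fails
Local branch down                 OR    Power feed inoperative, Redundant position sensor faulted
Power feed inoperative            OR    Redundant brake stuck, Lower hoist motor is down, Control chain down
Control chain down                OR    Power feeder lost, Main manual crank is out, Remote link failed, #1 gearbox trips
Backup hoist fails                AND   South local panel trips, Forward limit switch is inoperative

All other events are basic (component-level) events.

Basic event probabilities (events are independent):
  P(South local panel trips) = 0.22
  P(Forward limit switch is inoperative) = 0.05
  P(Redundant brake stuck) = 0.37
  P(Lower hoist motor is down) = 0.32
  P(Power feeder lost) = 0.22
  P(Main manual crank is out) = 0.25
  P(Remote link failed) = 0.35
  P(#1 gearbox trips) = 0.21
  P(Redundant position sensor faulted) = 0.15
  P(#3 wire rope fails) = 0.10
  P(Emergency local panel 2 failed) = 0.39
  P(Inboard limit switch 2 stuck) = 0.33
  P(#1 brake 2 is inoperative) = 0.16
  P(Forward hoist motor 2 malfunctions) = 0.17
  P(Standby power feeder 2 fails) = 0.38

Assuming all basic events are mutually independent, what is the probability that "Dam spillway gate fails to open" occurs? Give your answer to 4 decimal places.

P(Backup hoist fails) [AND] = 0.22 × 0.05 = 0.011000
P(Control chain down) [OR] = 1 − (1−0.22) × (1−0.25) × (1−0.35) × (1−0.21) = 0.699603
P(Power feed inoperative) [OR] = 1 − (1−0.37) × (1−0.32) × (1−0.699603) = 0.871310
P(Local branch down) [OR] = 1 − (1−0.871310) × (1−0.15) = 0.890614
P(Remote branch fails) [OR] = 1 − (1−0.890614) × (1−0.10) = 0.901553
P(Hoist path lost) [AND] = 0.33 × 0.16 × 0.17 = 0.008976
P(Backup hoist 2 lost) [OR] = 1 − (1−0.39) × (1−0.008976) = 0.395475
P(Dam spillway gate fails to open) [OR] = 1 − (1−0.011000) × (1−0.901553) × (1−0.395475) × (1−0.38) = 0.963507
Rounded to 4 decimal places: P(Dam spillway gate fails to open) ≈ 0.9635.

0.9635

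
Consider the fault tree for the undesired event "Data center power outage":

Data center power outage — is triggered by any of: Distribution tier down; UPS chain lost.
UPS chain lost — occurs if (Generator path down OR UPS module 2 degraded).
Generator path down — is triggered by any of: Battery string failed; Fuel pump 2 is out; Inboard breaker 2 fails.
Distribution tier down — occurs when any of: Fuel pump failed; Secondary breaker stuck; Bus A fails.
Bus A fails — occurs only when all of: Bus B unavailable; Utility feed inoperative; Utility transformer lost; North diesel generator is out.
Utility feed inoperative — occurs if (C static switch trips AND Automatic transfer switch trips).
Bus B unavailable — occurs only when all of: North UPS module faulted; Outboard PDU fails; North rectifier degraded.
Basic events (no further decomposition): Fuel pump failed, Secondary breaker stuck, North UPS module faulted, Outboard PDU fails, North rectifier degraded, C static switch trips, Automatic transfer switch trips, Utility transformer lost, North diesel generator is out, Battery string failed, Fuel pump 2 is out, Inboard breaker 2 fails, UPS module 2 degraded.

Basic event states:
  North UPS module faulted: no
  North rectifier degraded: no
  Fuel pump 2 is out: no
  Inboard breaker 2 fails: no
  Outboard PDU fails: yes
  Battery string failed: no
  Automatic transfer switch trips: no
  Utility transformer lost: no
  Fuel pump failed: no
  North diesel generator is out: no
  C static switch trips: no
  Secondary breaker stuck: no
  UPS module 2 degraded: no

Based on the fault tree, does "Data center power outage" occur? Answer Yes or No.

No

Bus B unavailable [AND]: North UPS module faulted=not, Outboard PDU fails=occurs, North rectifier degraded=not → not all inputs occur → does not occur.
Utility feed inoperative [AND]: C static switch trips=not, Automatic transfer switch trips=not → not all inputs occur → does not occur.
Bus A fails [AND]: Bus B unavailable=not, Utility feed inoperative=not, Utility transformer lost=not, North diesel generator is out=not → not all inputs occur → does not occur.
Distribution tier down [OR]: Fuel pump failed=not, Secondary breaker stuck=not, Bus A fails=not → no input occurs → does not occur.
Generator path down [OR]: Battery string failed=not, Fuel pump 2 is out=not, Inboard breaker 2 fails=not → no input occurs → does not occur.
UPS chain lost [OR]: Generator path down=not, UPS module 2 degraded=not → no input occurs → does not occur.
Data center power outage [OR]: Distribution tier down=not, UPS chain lost=not → no input occurs → does not occur.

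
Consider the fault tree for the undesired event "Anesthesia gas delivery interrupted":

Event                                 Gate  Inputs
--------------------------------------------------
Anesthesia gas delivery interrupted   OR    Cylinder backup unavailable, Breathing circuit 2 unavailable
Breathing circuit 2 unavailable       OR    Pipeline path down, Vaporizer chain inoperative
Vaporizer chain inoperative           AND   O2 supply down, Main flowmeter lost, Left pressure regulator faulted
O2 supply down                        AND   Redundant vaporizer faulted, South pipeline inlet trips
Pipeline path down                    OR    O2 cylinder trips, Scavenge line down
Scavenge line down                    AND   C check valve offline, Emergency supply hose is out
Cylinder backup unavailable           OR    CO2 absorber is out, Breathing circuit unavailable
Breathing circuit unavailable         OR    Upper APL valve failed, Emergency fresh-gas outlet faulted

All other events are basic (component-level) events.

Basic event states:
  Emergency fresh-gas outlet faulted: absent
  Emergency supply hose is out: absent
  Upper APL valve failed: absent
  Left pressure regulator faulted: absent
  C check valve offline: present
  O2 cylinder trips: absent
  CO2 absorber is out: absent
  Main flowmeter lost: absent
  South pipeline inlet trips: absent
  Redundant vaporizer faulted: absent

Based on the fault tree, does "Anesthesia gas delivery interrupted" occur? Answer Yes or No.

Breathing circuit unavailable [OR]: Upper APL valve failed=not, Emergency fresh-gas outlet faulted=not → no input occurs → does not occur.
Cylinder backup unavailable [OR]: CO2 absorber is out=not, Breathing circuit unavailable=not → no input occurs → does not occur.
Scavenge line down [AND]: C check valve offline=occurs, Emergency supply hose is out=not → not all inputs occur → does not occur.
Pipeline path down [OR]: O2 cylinder trips=not, Scavenge line down=not → no input occurs → does not occur.
O2 supply down [AND]: Redundant vaporizer faulted=not, South pipeline inlet trips=not → not all inputs occur → does not occur.
Vaporizer chain inoperative [AND]: O2 supply down=not, Main flowmeter lost=not, Left pressure regulator faulted=not → not all inputs occur → does not occur.
Breathing circuit 2 unavailable [OR]: Pipeline path down=not, Vaporizer chain inoperative=not → no input occurs → does not occur.
Anesthesia gas delivery interrupted [OR]: Cylinder backup unavailable=not, Breathing circuit 2 unavailable=not → no input occurs → does not occur.

No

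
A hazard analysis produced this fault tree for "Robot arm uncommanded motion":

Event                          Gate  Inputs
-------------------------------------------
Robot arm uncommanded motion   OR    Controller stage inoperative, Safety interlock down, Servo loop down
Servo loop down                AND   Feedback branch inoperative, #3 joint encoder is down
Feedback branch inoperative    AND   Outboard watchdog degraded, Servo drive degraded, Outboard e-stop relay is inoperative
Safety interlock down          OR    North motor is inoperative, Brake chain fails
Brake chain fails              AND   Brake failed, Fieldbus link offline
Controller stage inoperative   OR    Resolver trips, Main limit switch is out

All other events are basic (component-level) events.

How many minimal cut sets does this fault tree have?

Controller stage inoperative [OR]: union of children's cut sets → 2 cut set(s).
Brake chain fails [AND]: one cut set from each child combined → 1 × 1 = 1 cut set(s).
Safety interlock down [OR]: union of children's cut sets → 2 cut set(s).
Feedback branch inoperative [AND]: one cut set from each child combined → 1 × 1 × 1 = 1 cut set(s).
Servo loop down [AND]: one cut set from each child combined → 1 × 1 = 1 cut set(s).
Robot arm uncommanded motion [OR]: union of children's cut sets → 5 cut set(s).
Minimal cut sets: {Resolver trips}; {Main limit switch is out}; {North motor is inoperative}; {Brake failed, Fieldbus link offline}; {#3 joint encoder is down, Outboard e-stop relay is inoperative, Outboard watchdog degraded, Servo drive degraded}.

5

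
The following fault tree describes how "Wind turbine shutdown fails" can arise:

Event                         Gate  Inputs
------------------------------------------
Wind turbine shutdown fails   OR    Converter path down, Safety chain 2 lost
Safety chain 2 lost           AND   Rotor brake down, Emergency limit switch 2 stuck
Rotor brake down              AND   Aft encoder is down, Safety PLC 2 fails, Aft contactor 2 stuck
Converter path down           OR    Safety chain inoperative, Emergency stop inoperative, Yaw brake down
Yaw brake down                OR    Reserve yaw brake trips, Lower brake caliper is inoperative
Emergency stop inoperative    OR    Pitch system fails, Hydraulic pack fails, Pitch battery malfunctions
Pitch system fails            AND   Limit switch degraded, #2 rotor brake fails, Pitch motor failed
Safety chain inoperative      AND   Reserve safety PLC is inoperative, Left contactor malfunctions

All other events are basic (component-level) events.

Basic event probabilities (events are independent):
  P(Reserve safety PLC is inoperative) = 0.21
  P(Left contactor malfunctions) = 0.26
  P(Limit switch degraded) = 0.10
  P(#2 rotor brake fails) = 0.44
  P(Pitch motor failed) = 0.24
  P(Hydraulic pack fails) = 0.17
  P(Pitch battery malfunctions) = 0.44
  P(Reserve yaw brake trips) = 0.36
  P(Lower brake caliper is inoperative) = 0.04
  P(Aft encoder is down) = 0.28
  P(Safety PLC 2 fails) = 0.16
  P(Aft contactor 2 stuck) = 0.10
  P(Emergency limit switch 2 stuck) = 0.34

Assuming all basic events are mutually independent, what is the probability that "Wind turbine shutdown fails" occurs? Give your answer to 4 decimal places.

P(Safety chain inoperative) [AND] = 0.21 × 0.26 = 0.054600
P(Pitch system fails) [AND] = 0.10 × 0.44 × 0.24 = 0.010560
P(Emergency stop inoperative) [OR] = 1 − (1−0.010560) × (1−0.17) × (1−0.44) = 0.540108
P(Yaw brake down) [OR] = 1 − (1−0.36) × (1−0.04) = 0.385600
P(Converter path down) [OR] = 1 − (1−0.054600) × (1−0.540108) × (1−0.385600) = 0.732870
P(Rotor brake down) [AND] = 0.28 × 0.16 × 0.10 = 0.004480
P(Safety chain 2 lost) [AND] = 0.004480 × 0.34 = 0.001523
P(Wind turbine shutdown fails) [OR] = 1 − (1−0.732870) × (1−0.001523) = 0.733277
Rounded to 4 decimal places: P(Wind turbine shutdown fails) ≈ 0.7333.

0.7333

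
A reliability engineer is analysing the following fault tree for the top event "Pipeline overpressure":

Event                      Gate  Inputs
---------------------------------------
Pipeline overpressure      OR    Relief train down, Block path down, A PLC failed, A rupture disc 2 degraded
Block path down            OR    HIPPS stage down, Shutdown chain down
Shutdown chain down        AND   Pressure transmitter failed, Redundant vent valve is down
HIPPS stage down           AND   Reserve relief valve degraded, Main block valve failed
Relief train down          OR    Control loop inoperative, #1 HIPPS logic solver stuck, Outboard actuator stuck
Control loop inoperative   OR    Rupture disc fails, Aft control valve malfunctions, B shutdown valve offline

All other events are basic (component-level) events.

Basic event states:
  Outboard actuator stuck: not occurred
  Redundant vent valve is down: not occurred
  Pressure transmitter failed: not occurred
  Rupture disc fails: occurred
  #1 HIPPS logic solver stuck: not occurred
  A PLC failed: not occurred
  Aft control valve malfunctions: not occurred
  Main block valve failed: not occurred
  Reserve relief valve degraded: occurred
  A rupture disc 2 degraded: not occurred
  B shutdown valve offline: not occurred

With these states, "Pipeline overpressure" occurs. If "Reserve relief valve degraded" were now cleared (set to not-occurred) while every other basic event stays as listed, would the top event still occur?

Counterfactual: set "Reserve relief valve degraded" to not occurred.
Control loop inoperative [OR]: Rupture disc fails=occurs, Aft control valve malfunctions=not, B shutdown valve offline=not → at least one input occurs → occurs.
Relief train down [OR]: Control loop inoperative=occurs, #1 HIPPS logic solver stuck=not, Outboard actuator stuck=not → at least one input occurs → occurs.
HIPPS stage down [AND]: Reserve relief valve degraded=not, Main block valve failed=not → not all inputs occur → does not occur.
Shutdown chain down [AND]: Pressure transmitter failed=not, Redundant vent valve is down=not → not all inputs occur → does not occur.
Block path down [OR]: HIPPS stage down=not, Shutdown chain down=not → no input occurs → does not occur.
Pipeline overpressure [OR]: Relief train down=occurs, Block path down=not, A PLC failed=not, A rupture disc 2 degraded=not → at least one input occurs → occurs.

Yes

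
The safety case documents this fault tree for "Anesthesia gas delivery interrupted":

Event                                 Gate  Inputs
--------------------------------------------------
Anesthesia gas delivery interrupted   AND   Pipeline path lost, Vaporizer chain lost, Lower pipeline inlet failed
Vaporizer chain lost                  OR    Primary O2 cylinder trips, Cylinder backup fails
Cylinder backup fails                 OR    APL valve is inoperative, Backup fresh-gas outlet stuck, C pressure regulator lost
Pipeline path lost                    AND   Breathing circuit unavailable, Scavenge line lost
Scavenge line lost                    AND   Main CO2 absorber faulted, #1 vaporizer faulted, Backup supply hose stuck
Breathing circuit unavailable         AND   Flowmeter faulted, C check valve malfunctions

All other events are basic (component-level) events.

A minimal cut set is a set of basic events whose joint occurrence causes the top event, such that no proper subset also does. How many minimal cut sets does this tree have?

Breathing circuit unavailable [AND]: one cut set from each child combined → 1 × 1 = 1 cut set(s).
Scavenge line lost [AND]: one cut set from each child combined → 1 × 1 × 1 = 1 cut set(s).
Pipeline path lost [AND]: one cut set from each child combined → 1 × 1 = 1 cut set(s).
Cylinder backup fails [OR]: union of children's cut sets → 3 cut set(s).
Vaporizer chain lost [OR]: union of children's cut sets → 4 cut set(s).
Anesthesia gas delivery interrupted [AND]: one cut set from each child combined → 1 × 4 × 1 = 4 cut set(s).
Minimal cut sets: {#1 vaporizer faulted, Backup supply hose stuck, C check valve malfunctions, Flowmeter faulted, Lower pipeline inlet failed, Main CO2 absorber faulted, Primary O2 cylinder trips}; {#1 vaporizer faulted, APL valve is inoperative, Backup supply hose stuck, C check valve malfunctions, Flowmeter faulted, Lower pipeline inlet failed, Main CO2 absorber faulted}; {#1 vaporizer faulted, Backup fresh-gas outlet stuck, Backup supply hose stuck, C check valve malfunctions, Flowmeter faulted, Lower pipeline inlet failed, Main CO2 absorber faulted}; {#1 vaporizer faulted, Backup supply hose stuck, C check valve malfunctions, C pressure regulator lost, Flowmeter faulted, Lower pipeline inlet failed, Main CO2 absorber faulted}.

4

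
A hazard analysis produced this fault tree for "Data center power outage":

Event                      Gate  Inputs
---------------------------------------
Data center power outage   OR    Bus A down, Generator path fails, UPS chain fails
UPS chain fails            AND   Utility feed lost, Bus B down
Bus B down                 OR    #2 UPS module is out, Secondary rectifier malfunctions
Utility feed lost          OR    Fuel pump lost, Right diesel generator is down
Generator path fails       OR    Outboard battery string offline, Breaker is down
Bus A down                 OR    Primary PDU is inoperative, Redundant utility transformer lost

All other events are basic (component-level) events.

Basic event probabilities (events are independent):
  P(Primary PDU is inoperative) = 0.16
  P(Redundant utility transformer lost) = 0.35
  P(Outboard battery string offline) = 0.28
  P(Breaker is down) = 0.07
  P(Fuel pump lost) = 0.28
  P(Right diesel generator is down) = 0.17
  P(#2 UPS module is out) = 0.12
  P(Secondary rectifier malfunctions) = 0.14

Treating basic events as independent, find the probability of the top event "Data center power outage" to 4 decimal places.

0.6702

P(Bus A down) [OR] = 1 − (1−0.16) × (1−0.35) = 0.454000
P(Generator path fails) [OR] = 1 − (1−0.28) × (1−0.07) = 0.330400
P(Utility feed lost) [OR] = 1 − (1−0.28) × (1−0.17) = 0.402400
P(Bus B down) [OR] = 1 − (1−0.12) × (1−0.14) = 0.243200
P(UPS chain fails) [AND] = 0.402400 × 0.243200 = 0.097864
P(Data center power outage) [OR] = 1 − (1−0.454000) × (1−0.330400) × (1−0.097864) = 0.670178
Rounded to 4 decimal places: P(Data center power outage) ≈ 0.6702.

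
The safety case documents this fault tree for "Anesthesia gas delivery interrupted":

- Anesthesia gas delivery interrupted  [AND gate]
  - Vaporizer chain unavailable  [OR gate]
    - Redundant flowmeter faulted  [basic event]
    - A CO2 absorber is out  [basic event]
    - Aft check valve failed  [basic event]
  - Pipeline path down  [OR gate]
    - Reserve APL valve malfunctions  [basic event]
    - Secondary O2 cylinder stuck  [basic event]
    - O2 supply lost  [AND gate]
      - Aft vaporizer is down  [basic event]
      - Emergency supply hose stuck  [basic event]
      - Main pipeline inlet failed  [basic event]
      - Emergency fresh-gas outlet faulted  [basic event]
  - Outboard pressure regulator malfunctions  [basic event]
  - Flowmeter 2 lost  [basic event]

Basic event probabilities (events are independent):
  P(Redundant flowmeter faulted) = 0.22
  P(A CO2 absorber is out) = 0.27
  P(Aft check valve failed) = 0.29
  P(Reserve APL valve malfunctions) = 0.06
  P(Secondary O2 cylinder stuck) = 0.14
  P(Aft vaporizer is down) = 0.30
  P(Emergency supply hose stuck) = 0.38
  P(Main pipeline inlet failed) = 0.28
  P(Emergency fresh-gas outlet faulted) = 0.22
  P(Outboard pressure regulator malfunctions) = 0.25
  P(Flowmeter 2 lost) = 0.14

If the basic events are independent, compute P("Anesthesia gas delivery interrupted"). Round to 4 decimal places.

0.0041

P(Vaporizer chain unavailable) [OR] = 1 − (1−0.22) × (1−0.27) × (1−0.29) = 0.595726
P(O2 supply lost) [AND] = 0.30 × 0.38 × 0.28 × 0.22 = 0.007022
P(Pipeline path down) [OR] = 1 − (1−0.06) × (1−0.14) × (1−0.007022) = 0.197277
P(Anesthesia gas delivery interrupted) [AND] = 0.595726 × 0.197277 × 0.25 × 0.14 = 0.004113
Rounded to 4 decimal places: P(Anesthesia gas delivery interrupted) ≈ 0.0041.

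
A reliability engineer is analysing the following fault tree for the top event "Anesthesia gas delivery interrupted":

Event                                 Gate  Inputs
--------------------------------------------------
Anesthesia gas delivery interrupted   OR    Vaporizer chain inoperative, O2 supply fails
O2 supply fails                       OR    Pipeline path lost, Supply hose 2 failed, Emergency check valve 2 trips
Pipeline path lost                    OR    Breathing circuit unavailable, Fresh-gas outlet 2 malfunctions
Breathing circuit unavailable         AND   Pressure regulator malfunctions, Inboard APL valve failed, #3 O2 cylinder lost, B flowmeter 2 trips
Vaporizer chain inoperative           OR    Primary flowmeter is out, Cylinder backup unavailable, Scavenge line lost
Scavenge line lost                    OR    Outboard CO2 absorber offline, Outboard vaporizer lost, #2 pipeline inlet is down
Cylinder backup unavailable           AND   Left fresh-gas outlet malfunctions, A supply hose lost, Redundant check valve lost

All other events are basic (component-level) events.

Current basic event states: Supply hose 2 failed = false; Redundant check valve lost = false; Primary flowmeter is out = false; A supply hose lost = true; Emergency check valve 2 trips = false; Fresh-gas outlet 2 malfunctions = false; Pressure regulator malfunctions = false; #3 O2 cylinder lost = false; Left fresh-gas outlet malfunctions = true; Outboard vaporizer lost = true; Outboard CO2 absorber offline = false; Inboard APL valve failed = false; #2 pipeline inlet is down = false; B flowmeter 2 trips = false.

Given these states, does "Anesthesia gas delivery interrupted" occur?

Cylinder backup unavailable [AND]: Left fresh-gas outlet malfunctions=occurs, A supply hose lost=occurs, Redundant check valve lost=not → not all inputs occur → does not occur.
Scavenge line lost [OR]: Outboard CO2 absorber offline=not, Outboard vaporizer lost=occurs, #2 pipeline inlet is down=not → at least one input occurs → occurs.
Vaporizer chain inoperative [OR]: Primary flowmeter is out=not, Cylinder backup unavailable=not, Scavenge line lost=occurs → at least one input occurs → occurs.
Breathing circuit unavailable [AND]: Pressure regulator malfunctions=not, Inboard APL valve failed=not, #3 O2 cylinder lost=not, B flowmeter 2 trips=not → not all inputs occur → does not occur.
Pipeline path lost [OR]: Breathing circuit unavailable=not, Fresh-gas outlet 2 malfunctions=not → no input occurs → does not occur.
O2 supply fails [OR]: Pipeline path lost=not, Supply hose 2 failed=not, Emergency check valve 2 trips=not → no input occurs → does not occur.
Anesthesia gas delivery interrupted [OR]: Vaporizer chain inoperative=occurs, O2 supply fails=not → at least one input occurs → occurs.

Yes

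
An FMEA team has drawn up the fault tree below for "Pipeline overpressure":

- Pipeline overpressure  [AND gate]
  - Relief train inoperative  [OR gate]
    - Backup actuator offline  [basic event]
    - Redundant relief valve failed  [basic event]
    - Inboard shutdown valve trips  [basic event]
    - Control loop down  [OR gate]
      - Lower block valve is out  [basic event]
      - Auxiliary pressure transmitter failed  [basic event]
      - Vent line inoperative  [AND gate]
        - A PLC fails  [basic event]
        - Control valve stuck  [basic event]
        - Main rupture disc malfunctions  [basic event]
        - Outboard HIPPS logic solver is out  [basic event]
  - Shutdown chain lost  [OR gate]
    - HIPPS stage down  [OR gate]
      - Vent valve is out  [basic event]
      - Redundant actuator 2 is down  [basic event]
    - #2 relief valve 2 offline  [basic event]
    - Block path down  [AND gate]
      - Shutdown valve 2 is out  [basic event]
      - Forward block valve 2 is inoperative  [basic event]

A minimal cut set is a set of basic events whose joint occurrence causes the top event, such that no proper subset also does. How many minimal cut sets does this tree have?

Vent line inoperative [AND]: one cut set from each child combined → 1 × 1 × 1 × 1 = 1 cut set(s).
Control loop down [OR]: union of children's cut sets → 3 cut set(s).
Relief train inoperative [OR]: union of children's cut sets → 6 cut set(s).
HIPPS stage down [OR]: union of children's cut sets → 2 cut set(s).
Block path down [AND]: one cut set from each child combined → 1 × 1 = 1 cut set(s).
Shutdown chain lost [OR]: union of children's cut sets → 4 cut set(s).
Pipeline overpressure [AND]: one cut set from each child combined → 6 × 4 = 24 cut set(s).

24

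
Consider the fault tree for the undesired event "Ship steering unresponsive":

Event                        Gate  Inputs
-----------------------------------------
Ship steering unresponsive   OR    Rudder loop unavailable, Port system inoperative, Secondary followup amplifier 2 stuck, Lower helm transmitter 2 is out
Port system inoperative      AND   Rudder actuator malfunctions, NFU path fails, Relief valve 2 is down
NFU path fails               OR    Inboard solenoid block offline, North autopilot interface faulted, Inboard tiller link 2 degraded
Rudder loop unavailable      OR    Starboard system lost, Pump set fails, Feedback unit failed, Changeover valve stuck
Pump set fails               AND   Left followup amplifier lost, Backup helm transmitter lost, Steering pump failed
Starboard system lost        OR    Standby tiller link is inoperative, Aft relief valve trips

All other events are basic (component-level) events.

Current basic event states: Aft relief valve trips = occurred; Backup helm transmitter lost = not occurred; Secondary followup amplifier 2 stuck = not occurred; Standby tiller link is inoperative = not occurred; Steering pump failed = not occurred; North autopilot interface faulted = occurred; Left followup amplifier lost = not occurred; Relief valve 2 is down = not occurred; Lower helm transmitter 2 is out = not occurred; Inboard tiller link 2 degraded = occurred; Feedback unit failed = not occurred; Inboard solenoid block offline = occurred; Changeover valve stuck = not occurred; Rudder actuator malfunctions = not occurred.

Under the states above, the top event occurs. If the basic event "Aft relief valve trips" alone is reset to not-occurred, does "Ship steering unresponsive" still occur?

Counterfactual: set "Aft relief valve trips" to not occurred.
Starboard system lost [OR]: Standby tiller link is inoperative=not, Aft relief valve trips=not → no input occurs → does not occur.
Pump set fails [AND]: Left followup amplifier lost=not, Backup helm transmitter lost=not, Steering pump failed=not → not all inputs occur → does not occur.
Rudder loop unavailable [OR]: Starboard system lost=not, Pump set fails=not, Feedback unit failed=not, Changeover valve stuck=not → no input occurs → does not occur.
NFU path fails [OR]: Inboard solenoid block offline=occurs, North autopilot interface faulted=occurs, Inboard tiller link 2 degraded=occurs → at least one input occurs → occurs.
Port system inoperative [AND]: Rudder actuator malfunctions=not, NFU path fails=occurs, Relief valve 2 is down=not → not all inputs occur → does not occur.
Ship steering unresponsive [OR]: Rudder loop unavailable=not, Port system inoperative=not, Secondary followup amplifier 2 stuck=not, Lower helm transmitter 2 is out=not → no input occurs → does not occur.

No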